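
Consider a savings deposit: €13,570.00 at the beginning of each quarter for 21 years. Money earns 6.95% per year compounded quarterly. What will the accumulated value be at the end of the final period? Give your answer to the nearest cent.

€2,582,533.23

This is an annuity due: 84 deposits of €13,570.00 at the beginning of each quarter.
Periodic rate r = 0.0695/4 per quarter; n is counted in quarters.
FV = PMT × [((1+r)^n − 1)/r] × (1+r) = 13,570 × [(1+r)^84 − 1] / r × (1+r) = €2,582,533.23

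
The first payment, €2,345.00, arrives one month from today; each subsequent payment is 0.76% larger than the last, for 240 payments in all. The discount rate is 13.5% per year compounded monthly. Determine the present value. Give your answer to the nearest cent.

Periodic rate r = 0.135/12 per month; n is counted in months.
Growing ordinary annuity: PV = PMT₁ × [1 − ((1+g)/(1+r))^n] / (r − g) = 2,345 × [1 − ((1+0.0076)/(1+r))^240] / (r − 0.0076) = €372,716.79.

€372,716.79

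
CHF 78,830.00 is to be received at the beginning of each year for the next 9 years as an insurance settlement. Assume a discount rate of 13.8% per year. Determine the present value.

CHF 446,978.52

This is an annuity due: 9 payments of CHF 78,830.00 at the beginning of each year.
Periodic rate r = 0.138 per year.
PV = PMT × [(1 − (1+r)^−n)/r] × (1+r) = 78,830 × [1 − (1+r)^−9] / r × (1+r) = CHF 446,978.52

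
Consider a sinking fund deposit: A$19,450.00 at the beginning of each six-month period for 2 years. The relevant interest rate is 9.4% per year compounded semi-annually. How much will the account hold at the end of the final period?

A$87,381.34

This is an annuity due: 4 deposits of A$19,450.00 at the beginning of each six-month period.
Periodic rate r = 0.094/2 per half-year; n is counted in half-years.
FV = PMT × [((1+r)^n − 1)/r] × (1+r) = 19,450 × [(1+r)^4 − 1] / r × (1+r) = A$87,381.34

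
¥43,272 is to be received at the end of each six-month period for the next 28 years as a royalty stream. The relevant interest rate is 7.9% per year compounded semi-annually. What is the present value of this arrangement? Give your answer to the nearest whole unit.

¥970,342

This is an ordinary annuity: 56 payments of ¥43,272 at the end of each six-month period.
Periodic rate r = 0.079/2 per half-year; n is counted in half-years.
PV = PMT × [(1 − (1+r)^−n)/r] = 43,272 × [1 − (1+r)^−56] / r = ¥970,342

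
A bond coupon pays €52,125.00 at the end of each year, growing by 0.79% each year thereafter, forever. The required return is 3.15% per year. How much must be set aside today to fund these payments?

€2,208,686.44

Periodic rate r = 0.0315 per year.
Growing perpetuity (Gordon): PV = PMT₁ / (r − g) = 52,125 / (r − 0.0079) = €2,208,686.44.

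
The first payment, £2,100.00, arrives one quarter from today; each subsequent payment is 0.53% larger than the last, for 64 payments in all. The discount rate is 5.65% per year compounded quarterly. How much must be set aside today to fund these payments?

Periodic rate r = 0.0565/4 per quarter; n is counted in quarters.
Growing ordinary annuity: PV = PMT₁ × [1 − ((1+g)/(1+r))^n] / (r − g) = 2,100 × [1 − ((1+0.0053)/(1+r))^64] / (r − 0.0053) = £101,949.67.

£101,949.67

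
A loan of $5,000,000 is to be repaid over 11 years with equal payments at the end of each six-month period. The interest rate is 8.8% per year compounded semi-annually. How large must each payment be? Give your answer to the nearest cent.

Level ordinary annuity; solve PV = PMT × [(1 − (1+r)^−n)/r] for PMT.
Periodic rate r = 0.088/2 per half-year; n is counted in half-years.
With n = 22: PMT = 5,000,000 / ([(1 − (1+r)^−n)/r]) = $359,349.85

$359,349.85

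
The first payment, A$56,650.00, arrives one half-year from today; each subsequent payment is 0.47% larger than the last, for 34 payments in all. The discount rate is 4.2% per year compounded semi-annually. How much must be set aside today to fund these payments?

Periodic rate r = 0.042/2 per half-year; n is counted in half-years.
Growing ordinary annuity: PV = PMT₁ × [1 − ((1+g)/(1+r))^n] / (r − g) = 56,650 × [1 − ((1+0.0047)/(1+r))^34] / (r − 0.0047) = A$1,464,632.90.

A$1,464,632.90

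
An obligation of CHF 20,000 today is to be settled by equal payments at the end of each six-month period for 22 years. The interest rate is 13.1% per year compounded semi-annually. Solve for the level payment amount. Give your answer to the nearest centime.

CHF 1,395.59

Level ordinary annuity; solve PV = PMT × [(1 − (1+r)^−n)/r] for PMT.
Periodic rate r = 0.131/2 per half-year; n is counted in half-years.
With n = 44: PMT = 20,000 / ([(1 − (1+r)^−n)/r]) = CHF 1,395.59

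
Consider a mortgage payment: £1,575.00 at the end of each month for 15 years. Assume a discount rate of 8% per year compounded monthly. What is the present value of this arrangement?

This is an ordinary annuity: 180 payments of £1,575.00 at the end of each month.
Periodic rate r = 0.08/12 per month; n is counted in months.
PV = PMT × [(1 − (1+r)^−n)/r] = 1,575 × [1 − (1+r)^−180] / r = £164,808.93

£164,808.93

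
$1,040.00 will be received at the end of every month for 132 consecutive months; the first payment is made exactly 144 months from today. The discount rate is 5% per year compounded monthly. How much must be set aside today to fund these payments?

Ordinary annuity of 132 payments, first payment at period 144.
Periodic rate r = 0.05/12 per month; n is counted in months.
The ordinary-annuity PV formula values the stream one period before the first payment (period 143); discount that back 143 periods:
PV₀ = 1,040 × [1 − (1+r)^−132] / r × (1+r)^−143 = $58,174.04

$58,174.04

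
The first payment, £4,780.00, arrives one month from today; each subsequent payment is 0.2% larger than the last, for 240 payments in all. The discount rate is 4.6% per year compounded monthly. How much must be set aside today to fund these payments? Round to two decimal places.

£925,944.28

Periodic rate r = 0.046/12 per month; n is counted in months.
Growing ordinary annuity: PV = PMT₁ × [1 − ((1+g)/(1+r))^n] / (r − g) = 4,780 × [1 − ((1+0.002)/(1+r))^240] / (r − 0.002) = £925,944.28.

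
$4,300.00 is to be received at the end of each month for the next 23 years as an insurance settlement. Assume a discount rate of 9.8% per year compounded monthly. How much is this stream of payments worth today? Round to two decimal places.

This is an ordinary annuity: 276 payments of $4,300.00 at the end of each month.
Periodic rate r = 0.098/12 per month; n is counted in months.
PV = PMT × [(1 − (1+r)^−n)/r] = 4,300 × [1 − (1+r)^−276] / r = $470,747.93

$470,747.93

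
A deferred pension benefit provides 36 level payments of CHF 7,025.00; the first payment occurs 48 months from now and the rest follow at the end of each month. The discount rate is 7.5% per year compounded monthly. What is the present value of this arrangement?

Ordinary annuity of 36 payments, first payment at period 48.
Periodic rate r = 0.075/12 per month; n is counted in months.
The ordinary-annuity PV formula values the stream one period before the first payment (period 47); discount that back 47 periods:
PV₀ = 7,025 × [1 − (1+r)^−36] / r × (1+r)^−47 = CHF 168,508.62

CHF 168,508.62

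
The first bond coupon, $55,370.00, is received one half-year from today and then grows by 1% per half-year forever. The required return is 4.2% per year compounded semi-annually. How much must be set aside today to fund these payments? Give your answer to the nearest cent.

Periodic rate r = 0.042/2 per half-year.
Growing perpetuity (Gordon): PV = PMT₁ / (r − g) = 55,370 / (r − 0.01) = $5,033,636.36.

$5,033,636.36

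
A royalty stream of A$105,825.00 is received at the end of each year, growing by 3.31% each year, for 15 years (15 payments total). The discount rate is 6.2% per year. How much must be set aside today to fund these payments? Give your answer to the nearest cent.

Periodic rate r = 0.062 per year.
Growing ordinary annuity: PV = PMT₁ × [1 − ((1+g)/(1+r))^n] / (r − g) = 105,825 × [1 − ((1+0.0331)/(1+r))^15] / (r − 0.0331) = A$1,240,969.19.

A$1,240,969.19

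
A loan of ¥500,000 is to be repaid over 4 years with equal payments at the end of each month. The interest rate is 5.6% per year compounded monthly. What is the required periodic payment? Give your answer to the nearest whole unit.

Level ordinary annuity; solve PV = PMT × [(1 − (1+r)^−n)/r] for PMT.
Periodic rate r = 0.056/12 per month; n is counted in months.
With n = 48: PMT = 500,000 / ([(1 − (1+r)^−n)/r]) = ¥11,651

¥11,651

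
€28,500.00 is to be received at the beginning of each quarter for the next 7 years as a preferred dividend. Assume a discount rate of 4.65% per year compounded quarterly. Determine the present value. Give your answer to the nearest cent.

€685,693.50

This is an annuity due: 28 payments of €28,500.00 at the beginning of each quarter.
Periodic rate r = 0.0465/4 per quarter; n is counted in quarters.
PV = PMT × [(1 − (1+r)^−n)/r] × (1+r) = 28,500 × [1 − (1+r)^−28] / r × (1+r) = €685,693.50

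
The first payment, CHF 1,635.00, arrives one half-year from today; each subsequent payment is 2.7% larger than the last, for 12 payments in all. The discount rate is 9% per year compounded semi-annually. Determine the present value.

CHF 17,094.70

Periodic rate r = 0.09/2 per half-year; n is counted in half-years.
Growing ordinary annuity: PV = PMT₁ × [1 − ((1+g)/(1+r))^n] / (r − g) = 1,635 × [1 − ((1+0.027)/(1+r))^12] / (r − 0.027) = CHF 17,094.70.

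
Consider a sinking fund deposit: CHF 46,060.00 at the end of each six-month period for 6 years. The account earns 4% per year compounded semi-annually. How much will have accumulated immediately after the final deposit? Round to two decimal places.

CHF 617,760.85

This is an ordinary annuity: 12 deposits of CHF 46,060.00 at the end of each six-month period.
Periodic rate r = 0.04/2 per half-year; n is counted in half-years.
FV = PMT × [((1+r)^n − 1)/r] = 46,060 × [(1+r)^12 − 1] / r = CHF 617,760.85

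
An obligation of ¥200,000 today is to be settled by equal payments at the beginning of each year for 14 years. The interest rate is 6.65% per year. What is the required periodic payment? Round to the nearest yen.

¥20,995

Level annuity due; solve PV = PMT × [(1 − (1+r)^−n)/r] × (1+r) for PMT.
Periodic rate r = 0.0665 per year.
With n = 14: PMT = 200,000 / ([(1 − (1+r)^−n)/r] × (1+r)) = ¥20,995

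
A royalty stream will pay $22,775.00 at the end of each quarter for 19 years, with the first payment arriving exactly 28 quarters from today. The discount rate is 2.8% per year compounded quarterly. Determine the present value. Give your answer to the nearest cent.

$1,108,957.20

Ordinary annuity of 76 payments, first payment at period 28.
Periodic rate r = 0.028/4 per quarter; n is counted in quarters.
The ordinary-annuity PV formula values the stream one period before the first payment (period 27); discount that back 27 periods:
PV₀ = 22,775 × [1 − (1+r)^−76] / r × (1+r)^−27 = $1,108,957.20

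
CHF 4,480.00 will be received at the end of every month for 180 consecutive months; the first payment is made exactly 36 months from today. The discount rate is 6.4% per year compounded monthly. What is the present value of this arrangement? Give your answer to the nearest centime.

Ordinary annuity of 180 payments, first payment at period 36.
Periodic rate r = 0.064/12 per month; n is counted in months.
The ordinary-annuity PV formula values the stream one period before the first payment (period 35); discount that back 35 periods:
PV₀ = 4,480 × [1 − (1+r)^−180] / r × (1+r)^−35 = CHF 429,633.51

CHF 429,633.51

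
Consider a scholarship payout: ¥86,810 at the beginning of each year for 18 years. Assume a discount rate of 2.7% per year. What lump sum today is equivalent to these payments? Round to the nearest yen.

This is an annuity due: 18 payments of ¥86,810 at the beginning of each year.
Periodic rate r = 0.027 per year.
PV = PMT × [(1 − (1+r)^−n)/r] × (1+r) = 86,810 × [1 − (1+r)^−18] / r × (1+r) = ¥1,257,865

¥1,257,865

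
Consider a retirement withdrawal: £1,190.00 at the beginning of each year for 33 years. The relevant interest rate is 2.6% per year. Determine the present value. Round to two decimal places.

£26,828.57

This is an annuity due: 33 payments of £1,190.00 at the beginning of each year.
Periodic rate r = 0.026 per year.
PV = PMT × [(1 − (1+r)^−n)/r] × (1+r) = 1,190 × [1 − (1+r)^−33] / r × (1+r) = £26,828.57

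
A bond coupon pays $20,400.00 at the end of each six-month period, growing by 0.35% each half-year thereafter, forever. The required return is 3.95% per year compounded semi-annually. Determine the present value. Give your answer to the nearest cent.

$1,255,384.62

Periodic rate r = 0.0395/2 per half-year.
Growing perpetuity (Gordon): PV = PMT₁ / (r − g) = 20,400 / (r − 0.0035) = $1,255,384.62.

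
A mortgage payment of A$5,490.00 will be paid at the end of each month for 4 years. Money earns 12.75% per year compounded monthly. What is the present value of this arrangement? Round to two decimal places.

A$205,590.40

This is an ordinary annuity: 48 payments of A$5,490.00 at the end of each month.
Periodic rate r = 0.1275/12 per month; n is counted in months.
PV = PMT × [(1 − (1+r)^−n)/r] = 5,490 × [1 − (1+r)^−48] / r = A$205,590.40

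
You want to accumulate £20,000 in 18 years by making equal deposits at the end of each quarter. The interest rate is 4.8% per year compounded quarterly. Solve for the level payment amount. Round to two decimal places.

Level ordinary annuity; solve FV = PMT × [((1+r)^n − 1)/r] for PMT.
Periodic rate r = 0.048/4 per quarter; n is counted in quarters.
With n = 72: PMT = 20,000 / ([((1+r)^n − 1)/r]) = £176.41

£176.41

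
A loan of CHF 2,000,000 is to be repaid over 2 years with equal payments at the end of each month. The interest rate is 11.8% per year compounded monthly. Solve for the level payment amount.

CHF 93,960.26

Level ordinary annuity; solve PV = PMT × [(1 − (1+r)^−n)/r] for PMT.
Periodic rate r = 0.118/12 per month; n is counted in months.
With n = 24: PMT = 2,000,000 / ([(1 − (1+r)^−n)/r]) = CHF 93,960.26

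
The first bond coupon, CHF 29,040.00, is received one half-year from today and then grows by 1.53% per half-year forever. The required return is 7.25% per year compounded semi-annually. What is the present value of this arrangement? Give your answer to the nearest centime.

CHF 1,386,157.52

Periodic rate r = 0.0725/2 per half-year.
Growing perpetuity (Gordon): PV = PMT₁ / (r − g) = 29,040 / (r − 0.0153) = CHF 1,386,157.52.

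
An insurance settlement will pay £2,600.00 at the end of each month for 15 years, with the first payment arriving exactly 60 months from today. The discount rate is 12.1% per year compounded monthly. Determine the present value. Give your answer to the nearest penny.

Ordinary annuity of 180 payments, first payment at period 60.
Periodic rate r = 0.121/12 per month; n is counted in months.
The ordinary-annuity PV formula values the stream one period before the first payment (period 59); discount that back 59 periods:
PV₀ = 2,600 × [1 − (1+r)^−180] / r × (1+r)^−59 = £119,215.20

£119,215.20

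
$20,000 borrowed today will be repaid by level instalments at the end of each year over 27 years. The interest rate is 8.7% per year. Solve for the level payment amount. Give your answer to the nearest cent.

Level ordinary annuity; solve PV = PMT × [(1 − (1+r)^−n)/r] for PMT.
Periodic rate r = 0.087 per year.
With n = 27: PMT = 20,000 / ([(1 − (1+r)^−n)/r]) = $1,944.46

$1,944.46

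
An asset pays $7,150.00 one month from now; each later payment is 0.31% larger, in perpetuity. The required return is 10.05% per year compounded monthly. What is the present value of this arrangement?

$1,355,450.24

Periodic rate r = 0.1005/12 per month.
Growing perpetuity (Gordon): PV = PMT₁ / (r − g) = 7,150 / (r − 0.0031) = $1,355,450.24.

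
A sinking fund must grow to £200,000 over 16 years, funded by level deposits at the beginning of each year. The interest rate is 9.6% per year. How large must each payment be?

Level annuity due; solve FV = PMT × [((1+r)^n − 1)/r] × (1+r) for PMT.
Periodic rate r = 0.096 per year.
With n = 16: PMT = 200,000 / ([((1+r)^n − 1)/r] × (1+r)) = £5,253.17

£5,253.17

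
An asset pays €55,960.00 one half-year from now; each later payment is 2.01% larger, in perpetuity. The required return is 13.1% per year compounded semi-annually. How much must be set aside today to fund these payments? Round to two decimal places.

Periodic rate r = 0.131/2 per half-year.
Growing perpetuity (Gordon): PV = PMT₁ / (r − g) = 55,960 / (r − 0.0201) = €1,232,599.12.

€1,232,599.12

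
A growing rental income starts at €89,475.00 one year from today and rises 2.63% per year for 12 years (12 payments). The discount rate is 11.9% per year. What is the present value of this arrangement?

€623,268.01

Periodic rate r = 0.119 per year.
Growing ordinary annuity: PV = PMT₁ × [1 − ((1+g)/(1+r))^n] / (r − g) = 89,475 × [1 − ((1+0.0263)/(1+r))^12] / (r − 0.0263) = €623,268.01.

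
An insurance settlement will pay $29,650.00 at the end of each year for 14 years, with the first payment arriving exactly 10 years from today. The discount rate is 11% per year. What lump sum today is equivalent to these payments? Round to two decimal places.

Ordinary annuity of 14 payments, first payment at period 10.
Periodic rate r = 0.11 per year.
The ordinary-annuity PV formula values the stream one period before the first payment (period 9); discount that back 9 periods:
PV₀ = 29,650 × [1 − (1+r)^−14] / r × (1+r)^−9 = $80,926.24

$80,926.24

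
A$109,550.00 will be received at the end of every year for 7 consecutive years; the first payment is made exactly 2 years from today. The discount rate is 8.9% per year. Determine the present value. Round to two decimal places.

A$508,002.66

Ordinary annuity of 7 payments, first payment at period 2.
Periodic rate r = 0.089 per year.
The ordinary-annuity PV formula values the stream one period before the first payment (period 1); discount that back 1 periods:
PV₀ = 109,550 × [1 − (1+r)^−7] / r × (1+r)^−1 = A$508,002.66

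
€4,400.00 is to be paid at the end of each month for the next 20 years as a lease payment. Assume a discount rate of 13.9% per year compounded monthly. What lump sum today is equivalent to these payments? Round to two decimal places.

This is an ordinary annuity: 240 payments of €4,400.00 at the end of each month.
Periodic rate r = 0.139/12 per month; n is counted in months.
PV = PMT × [(1 − (1+r)^−n)/r] = 4,400 × [1 − (1+r)^−240] / r = €355,910.86

€355,910.86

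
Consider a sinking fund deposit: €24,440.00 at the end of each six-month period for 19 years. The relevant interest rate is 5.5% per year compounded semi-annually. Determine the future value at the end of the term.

€1,602,871.27

This is an ordinary annuity: 38 deposits of €24,440.00 at the end of each six-month period.
Periodic rate r = 0.055/2 per half-year; n is counted in half-years.
FV = PMT × [((1+r)^n − 1)/r] = 24,440 × [(1+r)^38 − 1] / r = €1,602,871.27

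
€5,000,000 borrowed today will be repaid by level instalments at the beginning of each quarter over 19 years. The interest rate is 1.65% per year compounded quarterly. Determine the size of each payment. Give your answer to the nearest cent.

€76,459.02

Level annuity due; solve PV = PMT × [(1 − (1+r)^−n)/r] × (1+r) for PMT.
Periodic rate r = 0.0165/4 per quarter; n is counted in quarters.
With n = 76: PMT = 5,000,000 / ([(1 − (1+r)^−n)/r] × (1+r)) = €76,459.02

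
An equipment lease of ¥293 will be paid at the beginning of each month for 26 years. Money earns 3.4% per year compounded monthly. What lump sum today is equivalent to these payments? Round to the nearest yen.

This is an annuity due: 312 payments of ¥293 at the beginning of each month.
Periodic rate r = 0.034/12 per month; n is counted in months.
PV = PMT × [(1 − (1+r)^−n)/r] × (1+r) = 293 × [1 − (1+r)^−312] / r × (1+r) = ¥60,808

¥60,808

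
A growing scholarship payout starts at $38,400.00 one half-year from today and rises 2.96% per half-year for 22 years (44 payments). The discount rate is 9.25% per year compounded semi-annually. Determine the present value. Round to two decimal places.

Periodic rate r = 0.0925/2 per half-year; n is counted in half-years.
Growing ordinary annuity: PV = PMT₁ × [1 − ((1+g)/(1+r))^n] / (r − g) = 38,400 × [1 − ((1+0.0296)/(1+r))^44] / (r − 0.0296) = $1,167,704.80.

$1,167,704.80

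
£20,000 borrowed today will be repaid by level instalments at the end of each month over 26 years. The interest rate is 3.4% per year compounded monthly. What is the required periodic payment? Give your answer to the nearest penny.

Level ordinary annuity; solve PV = PMT × [(1 − (1+r)^−n)/r] for PMT.
Periodic rate r = 0.034/12 per month; n is counted in months.
With n = 312: PMT = 20,000 / ([(1 − (1+r)^−n)/r]) = £96.64

£96.64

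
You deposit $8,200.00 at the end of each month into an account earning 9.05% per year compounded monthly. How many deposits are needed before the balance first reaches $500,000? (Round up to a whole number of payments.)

Periodic rate r = 0.0905/12 per month; n is counted in months.
Ordinary annuity FV: 500,000 = 8,200 × [((1+r)^n − 1)/r].
(1+r)^n = 1 + 500,000 × r / 8,200, so n = ln(1 + 500,000·r/8,200) / ln(1+r) = 50.36.
Round up to a whole number of payments: n = 51.

51 payments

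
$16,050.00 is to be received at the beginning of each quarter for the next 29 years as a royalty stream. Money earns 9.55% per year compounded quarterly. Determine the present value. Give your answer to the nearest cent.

This is an annuity due: 116 payments of $16,050.00 at the beginning of each quarter.
Periodic rate r = 0.0955/4 per quarter; n is counted in quarters.
PV = PMT × [(1 − (1+r)^−n)/r] × (1+r) = 16,050 × [1 − (1+r)^−116] / r × (1+r) = $643,721.96

$643,721.96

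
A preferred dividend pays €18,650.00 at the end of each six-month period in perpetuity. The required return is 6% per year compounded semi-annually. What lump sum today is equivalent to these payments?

€621,666.67

Periodic rate r = 0.06/2 per half-year.
Level perpetuity: PV = PMT / r = 18,650 / (0.06/2) = €621,666.67.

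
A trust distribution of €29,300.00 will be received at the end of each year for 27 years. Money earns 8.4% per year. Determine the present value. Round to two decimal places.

This is an ordinary annuity: 27 payments of €29,300.00 at the end of each year.
Periodic rate r = 0.084 per year.
PV = PMT × [(1 − (1+r)^−n)/r] = 29,300 × [1 − (1+r)^−27] / r = €309,291.27

€309,291.27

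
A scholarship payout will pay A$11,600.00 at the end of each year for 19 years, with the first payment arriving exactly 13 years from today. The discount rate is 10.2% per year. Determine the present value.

A$29,854.58

Ordinary annuity of 19 payments, first payment at period 13.
Periodic rate r = 0.102 per year.
The ordinary-annuity PV formula values the stream one period before the first payment (period 12); discount that back 12 periods:
PV₀ = 11,600 × [1 − (1+r)^−19] / r × (1+r)^−12 = A$29,854.58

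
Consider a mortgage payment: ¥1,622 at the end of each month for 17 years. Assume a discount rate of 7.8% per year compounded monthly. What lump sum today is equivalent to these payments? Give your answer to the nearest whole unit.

This is an ordinary annuity: 204 payments of ¥1,622 at the end of each month.
Periodic rate r = 0.078/12 per month; n is counted in months.
PV = PMT × [(1 − (1+r)^−n)/r] = 1,622 × [1 − (1+r)^−204] / r = ¥182,992

¥182,992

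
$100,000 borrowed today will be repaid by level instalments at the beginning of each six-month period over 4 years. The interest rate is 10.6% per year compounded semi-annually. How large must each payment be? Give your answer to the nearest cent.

Level annuity due; solve PV = PMT × [(1 − (1+r)^−n)/r] × (1+r) for PMT.
Periodic rate r = 0.106/2 per half-year; n is counted in half-years.
With n = 8: PMT = 100,000 / ([(1 − (1+r)^−n)/r] × (1+r)) = $14,872.13

$14,872.13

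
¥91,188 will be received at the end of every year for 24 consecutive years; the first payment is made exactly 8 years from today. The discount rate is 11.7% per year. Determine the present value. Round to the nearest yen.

Ordinary annuity of 24 payments, first payment at period 8.
Periodic rate r = 0.117 per year.
The ordinary-annuity PV formula values the stream one period before the first payment (period 7); discount that back 7 periods:
PV₀ = 91,188 × [1 − (1+r)^−24] / r × (1+r)^−7 = ¥333,995

¥333,995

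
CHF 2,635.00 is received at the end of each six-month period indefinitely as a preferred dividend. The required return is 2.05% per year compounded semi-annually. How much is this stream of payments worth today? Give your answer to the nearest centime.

CHF 257,073.17

Periodic rate r = 0.0205/2 per half-year.
Level perpetuity: PV = PMT / r = 2,635 / (0.0205/2) = CHF 257,073.17.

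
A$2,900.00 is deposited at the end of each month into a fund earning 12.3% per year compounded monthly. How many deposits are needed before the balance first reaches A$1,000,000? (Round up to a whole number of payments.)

Periodic rate r = 0.123/12 per month; n is counted in months.
Ordinary annuity FV: 1,000,000 = 2,900 × [((1+r)^n − 1)/r].
(1+r)^n = 1 + 1,000,000 × r / 2,900, so n = ln(1 + 1,000,000·r/2,900) / ln(1+r) = 148.24.
Round up to a whole number of payments: n = 149.

149 payments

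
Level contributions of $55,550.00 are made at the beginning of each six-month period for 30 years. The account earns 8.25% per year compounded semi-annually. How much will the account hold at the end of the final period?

$14,450,948.69

This is an annuity due: 60 deposits of $55,550.00 at the beginning of each six-month period.
Periodic rate r = 0.0825/2 per half-year; n is counted in half-years.
FV = PMT × [((1+r)^n − 1)/r] × (1+r) = 55,550 × [(1+r)^60 − 1] / r × (1+r) = $14,450,948.69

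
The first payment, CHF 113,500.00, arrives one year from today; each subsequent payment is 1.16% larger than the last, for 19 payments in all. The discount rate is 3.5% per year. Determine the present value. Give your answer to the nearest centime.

CHF 1,709,333.22

Periodic rate r = 0.035 per year.
Growing ordinary annuity: PV = PMT₁ × [1 − ((1+g)/(1+r))^n] / (r − g) = 113,500 × [1 − ((1+0.0116)/(1+r))^19] / (r − 0.0116) = CHF 1,709,333.22.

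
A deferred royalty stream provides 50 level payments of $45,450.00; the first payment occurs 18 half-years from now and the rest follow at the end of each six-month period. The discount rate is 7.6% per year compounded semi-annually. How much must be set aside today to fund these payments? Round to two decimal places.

Ordinary annuity of 50 payments, first payment at period 18.
Periodic rate r = 0.076/2 per half-year; n is counted in half-years.
The ordinary-annuity PV formula values the stream one period before the first payment (period 17); discount that back 17 periods:
PV₀ = 45,450 × [1 − (1+r)^−50] / r × (1+r)^−17 = $536,152.77

$536,152.77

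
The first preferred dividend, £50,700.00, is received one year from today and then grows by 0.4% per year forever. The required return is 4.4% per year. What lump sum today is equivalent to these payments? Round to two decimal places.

Periodic rate r = 0.044 per year.
Growing perpetuity (Gordon): PV = PMT₁ / (r − g) = 50,700 / (r − 0.004) = £1,267,500.00.

£1,267,500.00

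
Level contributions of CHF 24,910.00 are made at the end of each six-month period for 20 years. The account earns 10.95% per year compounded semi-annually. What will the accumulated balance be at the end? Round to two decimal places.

CHF 3,381,838.78

This is an ordinary annuity: 40 deposits of CHF 24,910.00 at the end of each six-month period.
Periodic rate r = 0.1095/2 per half-year; n is counted in half-years.
FV = PMT × [((1+r)^n − 1)/r] = 24,910 × [(1+r)^40 − 1] / r = CHF 3,381,838.78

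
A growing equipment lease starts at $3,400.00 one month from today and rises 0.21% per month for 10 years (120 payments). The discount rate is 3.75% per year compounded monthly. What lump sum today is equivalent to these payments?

$382,965.70

Periodic rate r = 0.0375/12 per month; n is counted in months.
Growing ordinary annuity: PV = PMT₁ × [1 − ((1+g)/(1+r))^n] / (r − g) = 3,400 × [1 − ((1+0.0021)/(1+r))^120] / (r − 0.0021) = $382,965.70.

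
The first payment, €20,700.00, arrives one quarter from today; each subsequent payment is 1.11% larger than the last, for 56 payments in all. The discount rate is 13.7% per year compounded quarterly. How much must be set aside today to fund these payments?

Periodic rate r = 0.137/4 per quarter; n is counted in quarters.
Growing ordinary annuity: PV = PMT₁ × [1 − ((1+g)/(1+r))^n] / (r − g) = 20,700 × [1 − ((1+0.0111)/(1+r))^56] / (r − 0.0111) = €642,481.99.

€642,481.99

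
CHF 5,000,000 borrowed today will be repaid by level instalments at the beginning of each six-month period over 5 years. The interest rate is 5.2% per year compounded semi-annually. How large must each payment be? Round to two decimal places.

CHF 559,697.68

Level annuity due; solve PV = PMT × [(1 − (1+r)^−n)/r] × (1+r) for PMT.
Periodic rate r = 0.052/2 per half-year; n is counted in half-years.
With n = 10: PMT = 5,000,000 / ([(1 − (1+r)^−n)/r] × (1+r)) = CHF 559,697.68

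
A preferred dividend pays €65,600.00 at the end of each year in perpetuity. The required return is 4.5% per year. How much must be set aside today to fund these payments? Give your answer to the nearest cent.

Periodic rate r = 0.045 per year.
Level perpetuity: PV = PMT / r = 65,600 / (0.045) = €1,457,777.78.

€1,457,777.78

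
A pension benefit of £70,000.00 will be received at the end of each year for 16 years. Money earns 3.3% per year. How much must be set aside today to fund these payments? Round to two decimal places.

This is an ordinary annuity: 16 payments of £70,000.00 at the end of each year.
Periodic rate r = 0.033 per year.
PV = PMT × [(1 − (1+r)^−n)/r] = 70,000 × [1 − (1+r)^−16] / r = £859,445.73

£859,445.73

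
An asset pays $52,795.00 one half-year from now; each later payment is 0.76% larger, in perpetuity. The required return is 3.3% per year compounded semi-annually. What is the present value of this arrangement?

$5,932,022.47

Periodic rate r = 0.033/2 per half-year.
Growing perpetuity (Gordon): PV = PMT₁ / (r − g) = 52,795 / (r − 0.0076) = $5,932,022.47.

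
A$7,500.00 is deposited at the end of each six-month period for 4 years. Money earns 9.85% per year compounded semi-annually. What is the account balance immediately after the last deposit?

This is an ordinary annuity: 8 deposits of A$7,500.00 at the end of each six-month period.
Periodic rate r = 0.0985/2 per half-year; n is counted in half-years.
FV = PMT × [((1+r)^n − 1)/r] = 7,500 × [(1+r)^8 − 1] / r = A$71,426.48

A$71,426.48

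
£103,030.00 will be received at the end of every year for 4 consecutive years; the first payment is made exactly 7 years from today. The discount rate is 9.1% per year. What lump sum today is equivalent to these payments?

Ordinary annuity of 4 payments, first payment at period 7.
Periodic rate r = 0.091 per year.
The ordinary-annuity PV formula values the stream one period before the first payment (period 6); discount that back 6 periods:
PV₀ = 103,030 × [1 − (1+r)^−4] / r × (1+r)^−6 = £197,501.35

£197,501.35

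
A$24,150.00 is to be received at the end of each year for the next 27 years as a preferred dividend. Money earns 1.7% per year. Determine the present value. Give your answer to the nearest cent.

A$519,427.04

This is an ordinary annuity: 27 payments of A$24,150.00 at the end of each year.
Periodic rate r = 0.017 per year.
PV = PMT × [(1 − (1+r)^−n)/r] = 24,150 × [1 − (1+r)^−27] / r = A$519,427.04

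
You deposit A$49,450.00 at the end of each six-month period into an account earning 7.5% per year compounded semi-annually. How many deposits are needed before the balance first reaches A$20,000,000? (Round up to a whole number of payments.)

76 payments

Periodic rate r = 0.075/2 per half-year; n is counted in half-years.
Ordinary annuity FV: 20,000,000 = 49,450 × [((1+r)^n − 1)/r].
(1+r)^n = 1 + 20,000,000 × r / 49,450, so n = ln(1 + 20,000,000·r/49,450) / ln(1+r) = 75.60.
Round up to a whole number of payments: n = 76.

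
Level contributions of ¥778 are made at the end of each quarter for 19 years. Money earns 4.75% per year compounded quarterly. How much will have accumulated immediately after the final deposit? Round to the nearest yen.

¥95,174

This is an ordinary annuity: 76 deposits of ¥778 at the end of each quarter.
Periodic rate r = 0.0475/4 per quarter; n is counted in quarters.
FV = PMT × [((1+r)^n − 1)/r] = 778 × [(1+r)^76 − 1] / r = ¥95,174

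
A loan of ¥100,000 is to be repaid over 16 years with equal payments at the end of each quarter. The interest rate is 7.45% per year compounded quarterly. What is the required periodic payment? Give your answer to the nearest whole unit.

Level ordinary annuity; solve PV = PMT × [(1 − (1+r)^−n)/r] for PMT.
Periodic rate r = 0.0745/4 per quarter; n is counted in quarters.
With n = 64: PMT = 100,000 / ([(1 − (1+r)^−n)/r]) = ¥2,687

¥2,687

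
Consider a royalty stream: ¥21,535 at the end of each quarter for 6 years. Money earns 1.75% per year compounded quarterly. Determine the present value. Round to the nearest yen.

¥489,616

This is an ordinary annuity: 24 payments of ¥21,535 at the end of each quarter.
Periodic rate r = 0.0175/4 per quarter; n is counted in quarters.
PV = PMT × [(1 − (1+r)^−n)/r] = 21,535 × [1 − (1+r)^−24] / r = ¥489,616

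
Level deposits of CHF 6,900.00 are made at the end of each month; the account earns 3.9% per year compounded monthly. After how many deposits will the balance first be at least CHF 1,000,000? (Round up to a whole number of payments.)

119 payments

Periodic rate r = 0.039/12 per month; n is counted in months.
Ordinary annuity FV: 1,000,000 = 6,900 × [((1+r)^n − 1)/r].
(1+r)^n = 1 + 1,000,000 × r / 6,900, so n = ln(1 + 1,000,000·r/6,900) / ln(1+r) = 118.95.
Round up to a whole number of payments: n = 119.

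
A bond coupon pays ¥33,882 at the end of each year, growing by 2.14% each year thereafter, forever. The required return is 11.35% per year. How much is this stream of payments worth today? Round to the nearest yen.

¥367,883

Periodic rate r = 0.1135 per year.
Growing perpetuity (Gordon): PV = PMT₁ / (r − g) = 33,882 / (r − 0.0214) = ¥367,883.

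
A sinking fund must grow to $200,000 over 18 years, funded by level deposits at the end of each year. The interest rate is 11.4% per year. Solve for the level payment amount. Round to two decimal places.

Level ordinary annuity; solve FV = PMT × [((1+r)^n − 1)/r] for PMT.
Periodic rate r = 0.114 per year.
With n = 18: PMT = 200,000 / ([((1+r)^n − 1)/r]) = $3,811.91

$3,811.91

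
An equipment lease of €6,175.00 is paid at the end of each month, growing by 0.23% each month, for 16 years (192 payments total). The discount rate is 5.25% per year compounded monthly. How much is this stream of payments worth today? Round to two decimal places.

€975,252.22

Periodic rate r = 0.0525/12 per month; n is counted in months.
Growing ordinary annuity: PV = PMT₁ × [1 − ((1+g)/(1+r))^n] / (r − g) = 6,175 × [1 − ((1+0.0023)/(1+r))^192] / (r − 0.0023) = €975,252.22.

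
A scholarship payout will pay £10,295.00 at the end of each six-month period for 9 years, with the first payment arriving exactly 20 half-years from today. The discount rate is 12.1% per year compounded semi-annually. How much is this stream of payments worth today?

Ordinary annuity of 18 payments, first payment at period 20.
Periodic rate r = 0.121/2 per half-year; n is counted in half-years.
The ordinary-annuity PV formula values the stream one period before the first payment (period 19); discount that back 19 periods:
PV₀ = 10,295 × [1 − (1+r)^−18] / r × (1+r)^−19 = £36,377.00

£36,377.00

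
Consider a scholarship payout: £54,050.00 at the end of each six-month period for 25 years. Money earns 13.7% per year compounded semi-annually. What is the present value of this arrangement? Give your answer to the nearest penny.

£760,318.24

This is an ordinary annuity: 50 payments of £54,050.00 at the end of each six-month period.
Periodic rate r = 0.137/2 per half-year; n is counted in half-years.
PV = PMT × [(1 − (1+r)^−n)/r] = 54,050 × [1 − (1+r)^−50] / r = £760,318.24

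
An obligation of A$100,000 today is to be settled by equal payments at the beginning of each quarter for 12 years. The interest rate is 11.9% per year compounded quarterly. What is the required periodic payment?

Level annuity due; solve PV = PMT × [(1 − (1+r)^−n)/r] × (1+r) for PMT.
Periodic rate r = 0.119/4 per quarter; n is counted in quarters.
With n = 48: PMT = 100,000 / ([(1 − (1+r)^−n)/r] × (1+r)) = A$3,825.72

A$3,825.72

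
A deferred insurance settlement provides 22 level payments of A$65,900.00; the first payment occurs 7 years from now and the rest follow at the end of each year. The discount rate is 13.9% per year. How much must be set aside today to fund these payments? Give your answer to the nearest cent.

Ordinary annuity of 22 payments, first payment at period 7.
Periodic rate r = 0.139 per year.
The ordinary-annuity PV formula values the stream one period before the first payment (period 6); discount that back 6 periods:
PV₀ = 65,900 × [1 − (1+r)^−22] / r × (1+r)^−6 = A$204,740.37

A$204,740.37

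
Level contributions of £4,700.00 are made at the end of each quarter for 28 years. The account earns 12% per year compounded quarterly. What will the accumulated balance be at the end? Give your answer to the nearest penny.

£4,136,183.89

This is an ordinary annuity: 112 deposits of £4,700.00 at the end of each quarter.
Periodic rate r = 0.12/4 per quarter; n is counted in quarters.
FV = PMT × [((1+r)^n − 1)/r] = 4,700 × [(1+r)^112 − 1] / r = £4,136,183.89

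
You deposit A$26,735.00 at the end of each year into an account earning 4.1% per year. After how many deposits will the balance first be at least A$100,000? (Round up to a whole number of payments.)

4 payments

Periodic rate r = 0.041 per year.
Ordinary annuity FV: 100,000 = 26,735 × [((1+r)^n − 1)/r].
(1+r)^n = 1 + 100,000 × r / 26,735, so n = ln(1 + 100,000·r/26,735) / ln(1+r) = 3.55.
Round up to a whole number of payments: n = 4.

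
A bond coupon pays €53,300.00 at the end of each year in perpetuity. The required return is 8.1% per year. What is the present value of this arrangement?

€658,024.69

Periodic rate r = 0.081 per year.
Level perpetuity: PV = PMT / r = 53,300 / (0.081) = €658,024.69.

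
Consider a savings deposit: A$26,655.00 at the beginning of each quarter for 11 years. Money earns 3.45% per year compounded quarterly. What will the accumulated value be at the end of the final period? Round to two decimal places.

This is an annuity due: 44 deposits of A$26,655.00 at the beginning of each quarter.
Periodic rate r = 0.0345/4 per quarter; n is counted in quarters.
FV = PMT × [((1+r)^n − 1)/r] × (1+r) = 26,655 × [(1+r)^44 − 1] / r × (1+r) = A$1,431,296.74

A$1,431,296.74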